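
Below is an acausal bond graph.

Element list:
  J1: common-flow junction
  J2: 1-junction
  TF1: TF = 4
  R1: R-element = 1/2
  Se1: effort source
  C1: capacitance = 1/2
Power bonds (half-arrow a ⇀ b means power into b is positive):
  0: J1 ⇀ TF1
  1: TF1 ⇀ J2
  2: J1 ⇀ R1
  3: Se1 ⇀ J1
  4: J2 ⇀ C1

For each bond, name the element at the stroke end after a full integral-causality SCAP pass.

bond 0 stroke→J1
bond 1 stroke→TF1
bond 2 stroke→R1
bond 3 stroke→J1
bond 4 stroke→J2

bond 3 stroke→J1  (Se1: effort source, stroke at far end)
bond 4 stroke→J2  (C1 outputs effort q/C1)
bond 1 stroke→TF1  (J2 needs exactly one f-in)
bond 0 stroke→J1  (TF TF1: opposite of bond 1)
bond 2 stroke→R1  (closing 1-jn rule on J1)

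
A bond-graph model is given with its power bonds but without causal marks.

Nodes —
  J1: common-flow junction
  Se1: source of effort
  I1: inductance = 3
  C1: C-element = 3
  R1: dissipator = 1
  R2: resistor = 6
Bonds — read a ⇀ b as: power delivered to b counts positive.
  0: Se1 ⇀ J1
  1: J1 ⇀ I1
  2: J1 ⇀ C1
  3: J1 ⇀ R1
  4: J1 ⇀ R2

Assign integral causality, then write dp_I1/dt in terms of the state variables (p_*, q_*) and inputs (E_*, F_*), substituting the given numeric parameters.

dp_I1/dt = E_Se1 - 7*p_I1/3 - q_C1/3

b0 →J1  (Se1 (Se) sets effort on bond)
b1 →I1  (prefer integral on I1)
b2 →J1  (1-jn J1 has f-setter on 1)
b3 →J1  (common-f at J1 fixed by 1)
b4 →J1  (common-f at J1 fixed by 1)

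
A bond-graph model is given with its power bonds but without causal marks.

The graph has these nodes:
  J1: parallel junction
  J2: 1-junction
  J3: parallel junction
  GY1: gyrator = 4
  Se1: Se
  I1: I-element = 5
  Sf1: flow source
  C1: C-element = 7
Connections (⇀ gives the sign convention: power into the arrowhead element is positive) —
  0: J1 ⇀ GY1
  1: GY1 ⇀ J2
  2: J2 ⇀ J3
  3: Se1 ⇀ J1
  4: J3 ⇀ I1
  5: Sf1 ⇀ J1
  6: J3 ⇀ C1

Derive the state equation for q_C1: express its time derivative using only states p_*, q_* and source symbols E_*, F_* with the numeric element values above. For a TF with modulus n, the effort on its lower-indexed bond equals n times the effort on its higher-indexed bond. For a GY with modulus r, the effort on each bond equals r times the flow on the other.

β3 →J1  (Se1 (Se) sets effort on bond)
β5 →Sf1  (Sf1: flow source, stroke at near end)
β0 →GY1  (J1: bond 3 brought effort, rest push out)
β1 →GY1  (through GY1, causality inverts; strokes same side of GY1)
β2 →J2  (1-jn J2 has f-setter on 1)
β4 →I1  (I1 integral (f out))
β6 →J3  (closing 0-jn rule on J3)

dq_C1/dt = E_Se1/4 - p_I1/5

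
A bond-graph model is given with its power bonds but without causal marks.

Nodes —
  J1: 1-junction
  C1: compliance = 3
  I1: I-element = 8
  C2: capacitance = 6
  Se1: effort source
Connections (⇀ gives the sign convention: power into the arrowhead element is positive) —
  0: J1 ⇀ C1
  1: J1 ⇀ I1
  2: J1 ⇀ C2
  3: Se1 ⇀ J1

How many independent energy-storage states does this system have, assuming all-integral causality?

3  (C1, C2, I1 all integral)

b3 stroke at J1  (Se1 fixes effort; stroke away)
b0 stroke at J1  (C1: C, integral causality)
b1 stroke at I1  (I1: I, integral causality)
b2 stroke at J1  (1-jn J1 has f-setter on 1)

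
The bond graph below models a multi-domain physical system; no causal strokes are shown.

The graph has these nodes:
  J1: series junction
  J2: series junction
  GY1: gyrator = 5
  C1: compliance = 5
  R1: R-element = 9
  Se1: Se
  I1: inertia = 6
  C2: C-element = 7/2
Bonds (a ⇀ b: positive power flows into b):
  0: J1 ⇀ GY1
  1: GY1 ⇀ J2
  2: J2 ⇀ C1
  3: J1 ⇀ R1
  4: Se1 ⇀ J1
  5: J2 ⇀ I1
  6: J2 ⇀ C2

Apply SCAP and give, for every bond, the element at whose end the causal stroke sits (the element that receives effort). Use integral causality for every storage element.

bond 4 stroke at J1  (source Se1 imposes e)
bond 2 stroke at J2  (C1 outputs effort q/C1)
bond 5 stroke at I1  (prefer integral on I1)
bond 1 stroke at J2  (common-f at J2 fixed by 5)
bond 6 stroke at J2  (1-jn J2 has f-setter on 5)
bond 0 stroke at J1  (through GY1, causality inverts; strokes same side of GY1)
bond 3 stroke at R1  (closing 1-jn rule on J1)

b0 stroke→J1
b1 stroke→J2
b2 stroke→J2
b3 stroke→R1
b4 stroke→J1
b5 stroke→I1
b6 stroke→J2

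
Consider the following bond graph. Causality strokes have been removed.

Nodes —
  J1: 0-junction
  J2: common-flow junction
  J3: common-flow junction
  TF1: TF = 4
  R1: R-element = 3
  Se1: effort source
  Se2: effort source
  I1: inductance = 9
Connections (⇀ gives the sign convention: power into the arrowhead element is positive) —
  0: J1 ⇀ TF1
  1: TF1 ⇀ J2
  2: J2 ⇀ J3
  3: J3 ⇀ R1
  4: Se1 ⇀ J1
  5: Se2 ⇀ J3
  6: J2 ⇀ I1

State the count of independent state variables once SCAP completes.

b4 stroke at J1  (Se1: effort source, stroke at far end)
b5 stroke at J3  (source Se2 imposes e)
b0 stroke at TF1  (J1 effort already set via bond 4)
b1 stroke at J2  (TF TF1: opposite of bond 0)
b6 stroke at I1  (I1 integral (f out))
b2 stroke at J2  (J2 flow already set via bond 6)
b3 stroke at J3  (J3 flow already set via bond 2)

1  (I1 all integral)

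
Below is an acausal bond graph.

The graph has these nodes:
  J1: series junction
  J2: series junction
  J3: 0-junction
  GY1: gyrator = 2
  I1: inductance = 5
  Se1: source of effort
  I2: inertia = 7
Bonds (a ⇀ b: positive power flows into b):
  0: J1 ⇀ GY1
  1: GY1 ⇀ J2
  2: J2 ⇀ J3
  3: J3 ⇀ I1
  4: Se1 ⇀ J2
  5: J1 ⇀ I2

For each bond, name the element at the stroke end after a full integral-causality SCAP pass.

bond 4 stroke at J2  (Se1 fixes effort; stroke away)
bond 3 stroke at I1  (I1: I, integral causality)
bond 2 stroke at J3  (J3: last free bond brings effort in)
bond 1 stroke at J2  (common-f at J2 fixed by 2)
bond 0 stroke at J1  (GY GY1: same side as bond 1)
bond 5 stroke at I2  (only one flow-in slot at J1)

#0 stroke at J1
#1 stroke at J2
#2 stroke at J3
#3 stroke at I1
#4 stroke at J2
#5 stroke at I2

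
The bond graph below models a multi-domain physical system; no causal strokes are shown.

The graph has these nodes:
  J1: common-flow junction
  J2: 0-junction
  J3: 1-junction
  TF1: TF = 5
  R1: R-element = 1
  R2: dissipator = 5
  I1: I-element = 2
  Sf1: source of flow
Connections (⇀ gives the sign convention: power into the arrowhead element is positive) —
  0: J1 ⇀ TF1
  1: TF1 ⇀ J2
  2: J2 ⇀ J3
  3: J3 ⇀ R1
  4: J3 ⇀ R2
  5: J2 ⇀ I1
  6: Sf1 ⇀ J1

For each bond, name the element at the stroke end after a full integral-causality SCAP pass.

#6 |Sf1  (Sf1 fixes flow; stroke at Sf1)
#0 |J1  (common-f at J1 fixed by 6)
#1 |TF1  (TF1: transformer flips bond 0)
#5 |I1  (I1: I, integral causality)
#2 |J2  (J2 needs exactly one e-in)
#3 |J3  (J3: bond 2 brought flow, rest push out)
#4 |J3  (J3 flow already set via bond 2)

β0 stroke→J1
β1 stroke→TF1
β2 stroke→J2
β3 stroke→J3
β4 stroke→J3
β5 stroke→I1
β6 stroke→Sf1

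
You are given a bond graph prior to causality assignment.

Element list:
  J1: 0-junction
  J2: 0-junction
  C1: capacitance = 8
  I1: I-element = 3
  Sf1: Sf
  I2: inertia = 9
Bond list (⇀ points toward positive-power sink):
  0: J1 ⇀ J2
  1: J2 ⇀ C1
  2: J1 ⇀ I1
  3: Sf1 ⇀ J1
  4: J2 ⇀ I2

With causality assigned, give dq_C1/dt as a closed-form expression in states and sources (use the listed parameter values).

dq_C1/dt = F_Sf1 - p_I1/3 - p_I2/9

#3 →Sf1  (Sf1 fixes flow; stroke at Sf1)
#1 →J2  (C1 integral (e out))
#0 →J1  (0-jn J2 has e-setter on 1)
#4 →I2  (J2 effort already set via bond 1)
#2 →I1  (J1 effort already set via bond 0)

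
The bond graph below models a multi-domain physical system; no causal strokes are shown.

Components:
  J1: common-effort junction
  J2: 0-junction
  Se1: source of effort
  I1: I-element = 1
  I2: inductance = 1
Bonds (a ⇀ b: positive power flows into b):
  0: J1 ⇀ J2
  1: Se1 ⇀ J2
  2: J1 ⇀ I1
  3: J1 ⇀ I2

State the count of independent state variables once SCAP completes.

bond 1 stroke→J2  (source Se1 imposes e)
bond 0 stroke→J1  (J2: bond 1 brought effort, rest push out)
bond 2 stroke→I1  (common-e at J1 fixed by 0)
bond 3 stroke→I2  (J1: bond 0 brought effort, rest push out)

2  (I1, I2 all integral)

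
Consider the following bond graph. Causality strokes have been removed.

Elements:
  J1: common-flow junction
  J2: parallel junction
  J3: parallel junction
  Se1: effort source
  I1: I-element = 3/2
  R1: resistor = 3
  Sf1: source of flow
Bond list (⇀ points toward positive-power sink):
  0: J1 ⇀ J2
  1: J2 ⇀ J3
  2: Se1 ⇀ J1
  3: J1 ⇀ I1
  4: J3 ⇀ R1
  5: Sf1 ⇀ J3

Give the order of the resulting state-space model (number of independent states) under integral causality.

1  (I1 all integral)

β2 →J1  (Se1 (Se) sets effort on bond)
β5 →Sf1  (Sf1 (Sf) sets flow on bond)
β3 →I1  (prefer integral on I1)
β0 →J1  (1-jn J1 has f-setter on 3)
β1 →J2  (J2 needs exactly one e-in)
β4 →J3  (J3 needs exactly one e-in)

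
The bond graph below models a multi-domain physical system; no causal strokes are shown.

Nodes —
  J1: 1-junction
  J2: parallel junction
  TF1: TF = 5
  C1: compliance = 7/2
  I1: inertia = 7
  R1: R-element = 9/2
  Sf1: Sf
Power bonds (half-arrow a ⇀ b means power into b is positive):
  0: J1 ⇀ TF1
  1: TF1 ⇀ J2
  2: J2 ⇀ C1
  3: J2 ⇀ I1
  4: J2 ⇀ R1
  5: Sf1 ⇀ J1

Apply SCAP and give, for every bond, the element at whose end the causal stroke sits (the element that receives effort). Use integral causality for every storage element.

bond 0 stroke→J1
bond 1 stroke→TF1
bond 2 stroke→J2
bond 3 stroke→I1
bond 4 stroke→R1
bond 5 stroke→Sf1

#5 |Sf1  (Sf1 (Sf) sets flow on bond)
#0 |J1  (1-jn J1 has f-setter on 5)
#1 |TF1  (TF1 one-in-one-out from 0)
#2 |J2  (prefer integral on C1)
#3 |I1  (J2: bond 2 brought effort, rest push out)
#4 |R1  (common-e at J2 fixed by 2)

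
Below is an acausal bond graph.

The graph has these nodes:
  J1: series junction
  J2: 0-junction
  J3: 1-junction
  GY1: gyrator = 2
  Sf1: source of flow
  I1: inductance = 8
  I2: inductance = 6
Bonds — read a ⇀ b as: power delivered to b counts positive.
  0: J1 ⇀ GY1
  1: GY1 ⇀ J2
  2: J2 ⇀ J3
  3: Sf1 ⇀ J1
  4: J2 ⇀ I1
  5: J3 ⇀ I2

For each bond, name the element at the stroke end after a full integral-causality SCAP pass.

bond 3 →Sf1  (Sf1 (Sf) sets flow on bond)
bond 0 →J1  (1-jn J1 has f-setter on 3)
bond 1 →J2  (through GY1, causality inverts; strokes same side of GY1)
bond 2 →J3  (common-e at J2 fixed by 1)
bond 4 →I1  (J2 effort already set via bond 1)
bond 5 →I2  (only one flow-in slot at J3)

b0 stroke→J1
b1 stroke→J2
b2 stroke→J3
b3 stroke→Sf1
b4 stroke→I1
b5 stroke→I2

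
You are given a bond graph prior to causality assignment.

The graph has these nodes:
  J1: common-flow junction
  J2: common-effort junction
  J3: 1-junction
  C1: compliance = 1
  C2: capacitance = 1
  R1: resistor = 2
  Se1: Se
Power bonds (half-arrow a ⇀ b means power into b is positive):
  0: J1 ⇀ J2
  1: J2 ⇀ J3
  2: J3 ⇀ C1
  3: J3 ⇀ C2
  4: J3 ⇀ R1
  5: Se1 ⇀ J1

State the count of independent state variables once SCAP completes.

β5 |J1  (source Se1 imposes e)
β0 |J2  (J1 needs exactly one f-in)
β1 |J3  (J2 effort already set via bond 0)
β2 |J3  (C1 integral (e out))
β3 |J3  (prefer integral on C2)
β4 |R1  (only one flow-in slot at J3)

2  (C1, C2 all integral)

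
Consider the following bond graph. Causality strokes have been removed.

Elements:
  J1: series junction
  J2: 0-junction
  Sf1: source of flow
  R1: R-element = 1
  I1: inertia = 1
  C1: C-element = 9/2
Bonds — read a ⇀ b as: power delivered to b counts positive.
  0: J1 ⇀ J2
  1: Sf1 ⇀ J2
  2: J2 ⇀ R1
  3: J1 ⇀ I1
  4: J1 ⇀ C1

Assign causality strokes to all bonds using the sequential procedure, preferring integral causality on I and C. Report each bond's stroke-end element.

b1 stroke at Sf1  (Sf1: flow source, stroke at near end)
b3 stroke at I1  (I1 integral (f out))
b0 stroke at J1  (common-f at J1 fixed by 3)
b4 stroke at J1  (J1: bond 3 brought flow, rest push out)
b2 stroke at J2  (closing 0-jn rule on J2)

#0 stroke at J1
#1 stroke at Sf1
#2 stroke at J2
#3 stroke at I1
#4 stroke at J1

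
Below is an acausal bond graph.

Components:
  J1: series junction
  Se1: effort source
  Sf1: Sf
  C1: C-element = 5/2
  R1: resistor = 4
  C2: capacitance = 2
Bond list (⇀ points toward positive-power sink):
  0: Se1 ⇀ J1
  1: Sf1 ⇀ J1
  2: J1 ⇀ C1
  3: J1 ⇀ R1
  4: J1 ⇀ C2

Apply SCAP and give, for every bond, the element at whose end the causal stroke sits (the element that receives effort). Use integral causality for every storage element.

bond 0 |J1
bond 1 |Sf1
bond 2 |J1
bond 3 |J1
bond 4 |J1

#0 |J1  (Se1 fixes effort; stroke away)
#1 |Sf1  (source Sf1 imposes f)
#2 |J1  (J1: bond 1 brought flow, rest push out)
#3 |J1  (J1: bond 1 brought flow, rest push out)
#4 |J1  (J1: bond 1 brought flow, rest push out)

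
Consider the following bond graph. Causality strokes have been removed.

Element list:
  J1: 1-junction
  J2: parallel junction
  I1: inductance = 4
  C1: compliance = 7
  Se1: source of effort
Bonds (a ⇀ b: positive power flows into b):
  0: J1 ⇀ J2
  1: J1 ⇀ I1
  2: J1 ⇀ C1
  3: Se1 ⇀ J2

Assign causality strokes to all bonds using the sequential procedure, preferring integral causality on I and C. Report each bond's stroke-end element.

#3 →J2  (Se1 fixes effort; stroke away)
#0 →J1  (J2 effort already set via bond 3)
#1 →I1  (I1: I, integral causality)
#2 →J1  (1-jn J1 has f-setter on 1)

#0 →J1
#1 →I1
#2 →J1
#3 →J2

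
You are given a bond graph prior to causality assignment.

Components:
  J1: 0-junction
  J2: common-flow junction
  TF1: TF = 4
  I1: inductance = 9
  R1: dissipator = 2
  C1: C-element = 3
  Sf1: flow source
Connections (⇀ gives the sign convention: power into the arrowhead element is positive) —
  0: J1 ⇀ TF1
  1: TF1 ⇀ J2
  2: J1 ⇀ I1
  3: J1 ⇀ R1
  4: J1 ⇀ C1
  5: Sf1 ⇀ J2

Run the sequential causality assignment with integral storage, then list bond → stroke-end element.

#5 stroke at Sf1  (Sf1 (Sf) sets flow on bond)
#1 stroke at J2  (common-f at J2 fixed by 5)
#0 stroke at TF1  (TF1 one-in-one-out from 1)
#2 stroke at I1  (I1 outputs flow p/I1)
#4 stroke at J1  (C1 integral (e out))
#3 stroke at R1  (0-jn J1 has e-setter on 4)

bond 0 stroke at TF1
bond 1 stroke at J2
bond 2 stroke at I1
bond 3 stroke at R1
bond 4 stroke at J1
bond 5 stroke at Sf1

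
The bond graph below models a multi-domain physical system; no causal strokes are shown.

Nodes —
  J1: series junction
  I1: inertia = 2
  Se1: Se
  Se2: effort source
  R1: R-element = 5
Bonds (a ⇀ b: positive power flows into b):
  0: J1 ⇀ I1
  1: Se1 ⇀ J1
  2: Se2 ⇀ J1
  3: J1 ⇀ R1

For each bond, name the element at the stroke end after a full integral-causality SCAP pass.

bond 0 →I1
bond 1 →J1
bond 2 →J1
bond 3 →J1

b1 stroke→J1  (Se1 (Se) sets effort on bond)
b2 stroke→J1  (Se2 fixes effort; stroke away)
b0 stroke→I1  (I1 outputs flow p/I1)
b3 stroke→J1  (J1: bond 0 brought flow, rest push out)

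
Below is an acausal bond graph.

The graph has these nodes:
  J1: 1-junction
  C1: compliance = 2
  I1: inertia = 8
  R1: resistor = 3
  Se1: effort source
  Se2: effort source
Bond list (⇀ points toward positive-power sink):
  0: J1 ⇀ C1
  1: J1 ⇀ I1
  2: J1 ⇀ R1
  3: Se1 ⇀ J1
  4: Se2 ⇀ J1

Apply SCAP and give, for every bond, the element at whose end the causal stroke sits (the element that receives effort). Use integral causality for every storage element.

bond 3 |J1  (source Se1 imposes e)
bond 4 |J1  (Se2 fixes effort; stroke away)
bond 0 |J1  (prefer integral on C1)
bond 1 |I1  (I1 outputs flow p/I1)
bond 2 |J1  (common-f at J1 fixed by 1)

#0 |J1
#1 |I1
#2 |J1
#3 |J1
#4 |J1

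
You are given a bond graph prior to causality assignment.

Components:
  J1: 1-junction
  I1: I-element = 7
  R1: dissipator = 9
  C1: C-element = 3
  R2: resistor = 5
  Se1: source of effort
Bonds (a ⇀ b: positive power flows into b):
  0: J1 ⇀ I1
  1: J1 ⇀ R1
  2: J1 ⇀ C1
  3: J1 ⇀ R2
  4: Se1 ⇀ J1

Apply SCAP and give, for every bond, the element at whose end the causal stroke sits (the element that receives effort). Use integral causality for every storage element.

b0 stroke at I1
b1 stroke at J1
b2 stroke at J1
b3 stroke at J1
b4 stroke at J1

bond 4 stroke at J1  (Se1 (Se) sets effort on bond)
bond 0 stroke at I1  (I1: I, integral causality)
bond 1 stroke at J1  (J1 flow already set via bond 0)
bond 2 stroke at J1  (J1: bond 0 brought flow, rest push out)
bond 3 stroke at J1  (common-f at J1 fixed by 0)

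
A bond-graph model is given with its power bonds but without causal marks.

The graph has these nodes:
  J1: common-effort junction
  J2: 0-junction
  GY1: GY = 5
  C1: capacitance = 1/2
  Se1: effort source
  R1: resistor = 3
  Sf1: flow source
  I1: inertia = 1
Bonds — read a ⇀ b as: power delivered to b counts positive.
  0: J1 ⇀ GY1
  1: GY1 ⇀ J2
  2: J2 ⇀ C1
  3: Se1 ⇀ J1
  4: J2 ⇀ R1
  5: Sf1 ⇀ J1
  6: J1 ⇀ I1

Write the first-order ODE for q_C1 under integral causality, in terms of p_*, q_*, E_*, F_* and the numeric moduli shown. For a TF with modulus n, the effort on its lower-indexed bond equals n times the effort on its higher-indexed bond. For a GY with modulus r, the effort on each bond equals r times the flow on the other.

#3 |J1  (Se1 (Se) sets effort on bond)
#5 |Sf1  (Sf1 fixes flow; stroke at Sf1)
#0 |GY1  (J1 effort already set via bond 3)
#6 |I1  (0-jn J1 has e-setter on 3)
#1 |GY1  (GY1 both-in/both-out from 0)
#2 |J2  (C1 integral (e out))
#4 |R1  (common-e at J2 fixed by 2)

dq_C1/dt = E_Se1/5 - 2*q_C1/3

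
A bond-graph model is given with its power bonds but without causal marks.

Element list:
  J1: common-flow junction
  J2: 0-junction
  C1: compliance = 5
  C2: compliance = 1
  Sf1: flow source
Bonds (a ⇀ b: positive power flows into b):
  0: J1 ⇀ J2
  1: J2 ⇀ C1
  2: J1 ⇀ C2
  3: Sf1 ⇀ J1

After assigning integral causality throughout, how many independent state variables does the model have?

#3 →Sf1  (source Sf1 imposes f)
#0 →J1  (1-jn J1 has f-setter on 3)
#2 →J1  (J1: bond 3 brought flow, rest push out)
#1 →J2  (closing 0-jn rule on J2)

2  (C1, C2 all integral)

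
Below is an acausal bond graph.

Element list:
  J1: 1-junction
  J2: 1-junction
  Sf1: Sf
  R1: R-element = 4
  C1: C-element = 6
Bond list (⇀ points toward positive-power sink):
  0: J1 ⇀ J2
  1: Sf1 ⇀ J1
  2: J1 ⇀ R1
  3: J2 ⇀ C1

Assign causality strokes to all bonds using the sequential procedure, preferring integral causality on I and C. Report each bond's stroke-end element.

#0 |J1
#1 |Sf1
#2 |J1
#3 |J2

β1 stroke→Sf1  (Sf1 (Sf) sets flow on bond)
β0 stroke→J1  (common-f at J1 fixed by 1)
β2 stroke→J1  (1-jn J1 has f-setter on 1)
β3 stroke→J2  (common-f at J2 fixed by 0)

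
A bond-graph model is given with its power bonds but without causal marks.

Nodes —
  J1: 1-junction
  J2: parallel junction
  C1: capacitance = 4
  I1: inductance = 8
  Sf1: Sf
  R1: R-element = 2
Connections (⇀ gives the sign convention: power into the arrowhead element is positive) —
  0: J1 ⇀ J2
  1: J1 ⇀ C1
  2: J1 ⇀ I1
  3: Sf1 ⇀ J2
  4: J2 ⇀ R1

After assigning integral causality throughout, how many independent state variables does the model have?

bond 3 →Sf1  (Sf1 fixes flow; stroke at Sf1)
bond 1 →J1  (C1 integral (e out))
bond 2 →I1  (prefer integral on I1)
bond 0 →J1  (1-jn J1 has f-setter on 2)
bond 4 →J2  (only one effort-in slot at J2)

2  (C1, I1 all integral)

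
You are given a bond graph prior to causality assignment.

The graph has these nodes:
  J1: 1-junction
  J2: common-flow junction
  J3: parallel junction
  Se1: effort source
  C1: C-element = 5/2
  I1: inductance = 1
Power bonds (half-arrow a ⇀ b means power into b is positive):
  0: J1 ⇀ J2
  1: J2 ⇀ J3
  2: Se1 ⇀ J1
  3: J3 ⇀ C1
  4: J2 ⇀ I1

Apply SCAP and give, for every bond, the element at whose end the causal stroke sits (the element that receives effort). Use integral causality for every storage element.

bond 0 |J2
bond 1 |J2
bond 2 |J1
bond 3 |J3
bond 4 |I1

b2 stroke→J1  (source Se1 imposes e)
b0 stroke→J2  (J1: last free bond brings flow in)
b3 stroke→J3  (C1: C, integral causality)
b1 stroke→J2  (common-e at J3 fixed by 3)
b4 stroke→I1  (closing 1-jn rule on J2)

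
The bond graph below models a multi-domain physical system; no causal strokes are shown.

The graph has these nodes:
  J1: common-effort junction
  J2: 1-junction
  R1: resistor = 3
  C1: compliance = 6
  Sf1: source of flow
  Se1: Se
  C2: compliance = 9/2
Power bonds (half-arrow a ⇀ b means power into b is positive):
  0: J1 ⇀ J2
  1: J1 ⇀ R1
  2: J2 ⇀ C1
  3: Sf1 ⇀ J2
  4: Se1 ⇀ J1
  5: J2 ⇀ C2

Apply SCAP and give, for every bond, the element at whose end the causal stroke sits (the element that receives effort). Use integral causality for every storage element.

β3 →Sf1  (Sf1 fixes flow; stroke at Sf1)
β4 →J1  (Se1 (Se) sets effort on bond)
β0 →J2  (0-jn J1 has e-setter on 4)
β1 →R1  (J1 effort already set via bond 4)
β2 →J2  (J2 flow already set via bond 3)
β5 →J2  (J2: bond 3 brought flow, rest push out)

β0 stroke at J2
β1 stroke at R1
β2 stroke at J2
β3 stroke at Sf1
β4 stroke at J1
β5 stroke at J2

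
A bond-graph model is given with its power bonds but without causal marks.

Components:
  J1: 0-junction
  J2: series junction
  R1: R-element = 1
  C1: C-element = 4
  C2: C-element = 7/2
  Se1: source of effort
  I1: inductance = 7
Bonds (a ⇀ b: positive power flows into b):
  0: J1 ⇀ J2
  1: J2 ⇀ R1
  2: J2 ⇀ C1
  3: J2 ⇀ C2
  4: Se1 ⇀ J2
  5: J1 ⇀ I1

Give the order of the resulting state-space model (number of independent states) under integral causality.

3  (C1, C2, I1 all integral)

#4 →J2  (Se1 fixes effort; stroke away)
#2 →J2  (C1 integral (e out))
#3 →J2  (C2: C, integral causality)
#5 →I1  (I1: I, integral causality)
#0 →J1  (J1: last free bond brings effort in)
#1 →J2  (J2: bond 0 brought flow, rest push out)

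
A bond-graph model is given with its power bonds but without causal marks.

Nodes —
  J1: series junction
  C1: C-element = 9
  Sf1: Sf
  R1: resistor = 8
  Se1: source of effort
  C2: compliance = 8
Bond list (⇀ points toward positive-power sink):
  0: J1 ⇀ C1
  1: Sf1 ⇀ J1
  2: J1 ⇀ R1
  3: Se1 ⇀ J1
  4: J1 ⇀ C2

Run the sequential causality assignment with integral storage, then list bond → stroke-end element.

β1 |Sf1  (Sf1 fixes flow; stroke at Sf1)
β3 |J1  (Se1: effort source, stroke at far end)
β0 |J1  (J1 flow already set via bond 1)
β2 |J1  (1-jn J1 has f-setter on 1)
β4 |J1  (J1: bond 1 brought flow, rest push out)

β0 →J1
β1 →Sf1
β2 →J1
β3 →J1
β4 →J1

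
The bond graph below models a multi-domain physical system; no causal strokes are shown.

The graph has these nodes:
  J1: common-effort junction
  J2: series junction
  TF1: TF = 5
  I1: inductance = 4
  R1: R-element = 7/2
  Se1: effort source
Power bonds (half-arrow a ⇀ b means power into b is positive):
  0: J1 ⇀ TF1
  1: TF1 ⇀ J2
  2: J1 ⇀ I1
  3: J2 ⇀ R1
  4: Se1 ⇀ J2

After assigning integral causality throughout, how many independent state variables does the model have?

1  (I1 all integral)

bond 4 stroke at J2  (source Se1 imposes e)
bond 2 stroke at I1  (I1: I, integral causality)
bond 0 stroke at J1  (J1: last free bond brings effort in)
bond 1 stroke at TF1  (TF1 one-in-one-out from 0)
bond 3 stroke at J2  (J2 flow already set via bond 1)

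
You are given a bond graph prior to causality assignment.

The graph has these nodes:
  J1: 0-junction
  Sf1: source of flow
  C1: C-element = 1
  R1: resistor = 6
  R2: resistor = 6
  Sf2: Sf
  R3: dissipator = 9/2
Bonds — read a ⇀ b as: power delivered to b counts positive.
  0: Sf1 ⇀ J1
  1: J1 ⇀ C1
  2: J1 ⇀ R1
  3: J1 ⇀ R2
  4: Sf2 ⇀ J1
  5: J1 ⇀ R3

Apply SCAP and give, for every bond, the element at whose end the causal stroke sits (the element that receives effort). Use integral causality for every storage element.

β0 stroke→Sf1
β1 stroke→J1
β2 stroke→R1
β3 stroke→R2
β4 stroke→Sf2
β5 stroke→R3

bond 0 →Sf1  (Sf1: flow source, stroke at near end)
bond 4 →Sf2  (Sf2 (Sf) sets flow on bond)
bond 1 →J1  (prefer integral on C1)
bond 2 →R1  (J1 effort already set via bond 1)
bond 3 →R2  (J1: bond 1 brought effort, rest push out)
bond 5 →R3  (J1: bond 1 brought effort, rest push out)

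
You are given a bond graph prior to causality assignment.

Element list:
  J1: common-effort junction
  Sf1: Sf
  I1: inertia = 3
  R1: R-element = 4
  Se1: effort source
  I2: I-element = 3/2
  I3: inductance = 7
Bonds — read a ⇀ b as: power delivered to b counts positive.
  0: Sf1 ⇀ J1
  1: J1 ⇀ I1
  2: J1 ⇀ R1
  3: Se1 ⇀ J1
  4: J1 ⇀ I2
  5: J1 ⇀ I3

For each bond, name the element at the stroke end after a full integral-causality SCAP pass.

β0 stroke→Sf1  (Sf1 (Sf) sets flow on bond)
β3 stroke→J1  (source Se1 imposes e)
β1 stroke→I1  (0-jn J1 has e-setter on 3)
β2 stroke→R1  (J1: bond 3 brought effort, rest push out)
β4 stroke→I2  (0-jn J1 has e-setter on 3)
β5 stroke→I3  (J1 effort already set via bond 3)

β0 stroke→Sf1
β1 stroke→I1
β2 stroke→R1
β3 stroke→J1
β4 stroke→I2
β5 stroke→I3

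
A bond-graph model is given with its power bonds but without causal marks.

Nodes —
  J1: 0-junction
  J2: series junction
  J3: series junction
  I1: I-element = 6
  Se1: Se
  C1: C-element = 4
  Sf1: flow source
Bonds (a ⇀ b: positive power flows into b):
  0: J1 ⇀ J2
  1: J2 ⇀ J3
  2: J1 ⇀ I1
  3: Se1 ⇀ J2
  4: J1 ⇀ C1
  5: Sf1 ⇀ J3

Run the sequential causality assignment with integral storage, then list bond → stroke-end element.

b3 stroke→J2  (Se1 (Se) sets effort on bond)
b5 stroke→Sf1  (Sf1 fixes flow; stroke at Sf1)
b1 stroke→J3  (1-jn J3 has f-setter on 5)
b0 stroke→J2  (common-f at J2 fixed by 1)
b2 stroke→I1  (I1: I, integral causality)
b4 stroke→J1  (closing 0-jn rule on J1)

b0 →J2
b1 →J3
b2 →I1
b3 →J2
b4 →J1
b5 →Sf1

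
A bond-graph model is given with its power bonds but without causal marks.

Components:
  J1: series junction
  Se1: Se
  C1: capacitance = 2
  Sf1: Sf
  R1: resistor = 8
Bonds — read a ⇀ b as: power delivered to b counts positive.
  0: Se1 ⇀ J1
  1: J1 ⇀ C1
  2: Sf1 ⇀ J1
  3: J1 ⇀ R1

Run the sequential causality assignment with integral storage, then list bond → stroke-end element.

β0 |J1
β1 |J1
β2 |Sf1
β3 |J1

#0 stroke→J1  (Se1: effort source, stroke at far end)
#2 stroke→Sf1  (Sf1 (Sf) sets flow on bond)
#1 stroke→J1  (J1 flow already set via bond 2)
#3 stroke→J1  (J1 flow already set via bond 2)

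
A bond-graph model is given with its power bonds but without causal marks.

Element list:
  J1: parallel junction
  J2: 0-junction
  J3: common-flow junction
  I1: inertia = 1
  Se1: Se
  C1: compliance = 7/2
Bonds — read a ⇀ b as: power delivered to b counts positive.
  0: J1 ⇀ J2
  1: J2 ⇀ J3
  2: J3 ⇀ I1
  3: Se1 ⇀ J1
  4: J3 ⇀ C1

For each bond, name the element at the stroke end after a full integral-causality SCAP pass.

#0 stroke→J2
#1 stroke→J3
#2 stroke→I1
#3 stroke→J1
#4 stroke→J3

#3 →J1  (Se1 (Se) sets effort on bond)
#0 →J2  (0-jn J1 has e-setter on 3)
#1 →J3  (common-e at J2 fixed by 0)
#2 →I1  (I1 outputs flow p/I1)
#4 →J3  (J3 flow already set via bond 2)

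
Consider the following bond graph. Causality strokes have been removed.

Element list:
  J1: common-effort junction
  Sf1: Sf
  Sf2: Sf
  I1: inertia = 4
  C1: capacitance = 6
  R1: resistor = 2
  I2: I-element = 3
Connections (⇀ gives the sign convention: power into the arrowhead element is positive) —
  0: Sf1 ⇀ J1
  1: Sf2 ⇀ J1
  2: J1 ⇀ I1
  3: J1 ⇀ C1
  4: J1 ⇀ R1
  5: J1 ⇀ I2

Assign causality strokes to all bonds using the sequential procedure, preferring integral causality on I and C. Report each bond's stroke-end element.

#0 stroke at Sf1
#1 stroke at Sf2
#2 stroke at I1
#3 stroke at J1
#4 stroke at R1
#5 stroke at I2

b0 →Sf1  (Sf1 fixes flow; stroke at Sf1)
b1 →Sf2  (Sf2 (Sf) sets flow on bond)
b2 →I1  (I1 outputs flow p/I1)
b3 →J1  (C1: C, integral causality)
b4 →R1  (common-e at J1 fixed by 3)
b5 →I2  (J1: bond 3 brought effort, rest push out)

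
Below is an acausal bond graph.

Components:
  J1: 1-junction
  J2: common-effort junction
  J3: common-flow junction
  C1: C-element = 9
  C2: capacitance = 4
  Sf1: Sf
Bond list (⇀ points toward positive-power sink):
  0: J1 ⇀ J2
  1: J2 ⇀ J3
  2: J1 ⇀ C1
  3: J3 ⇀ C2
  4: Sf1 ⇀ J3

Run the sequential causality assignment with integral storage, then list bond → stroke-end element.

β4 stroke→Sf1  (Sf1: flow source, stroke at near end)
β1 stroke→J3  (J3: bond 4 brought flow, rest push out)
β3 stroke→J3  (J3: bond 4 brought flow, rest push out)
β0 stroke→J2  (J2: last free bond brings effort in)
β2 stroke→J1  (1-jn J1 has f-setter on 0)

#0 |J2
#1 |J3
#2 |J1
#3 |J3
#4 |Sf1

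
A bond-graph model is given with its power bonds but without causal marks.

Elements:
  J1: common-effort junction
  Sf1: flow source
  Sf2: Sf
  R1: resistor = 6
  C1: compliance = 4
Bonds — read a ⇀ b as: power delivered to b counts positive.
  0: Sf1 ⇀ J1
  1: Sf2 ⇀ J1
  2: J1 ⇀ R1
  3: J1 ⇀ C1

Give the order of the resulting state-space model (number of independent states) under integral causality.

β0 stroke at Sf1  (Sf1: flow source, stroke at near end)
β1 stroke at Sf2  (Sf2 fixes flow; stroke at Sf2)
β3 stroke at J1  (C1 integral (e out))
β2 stroke at R1  (common-e at J1 fixed by 3)

1  (C1 all integral)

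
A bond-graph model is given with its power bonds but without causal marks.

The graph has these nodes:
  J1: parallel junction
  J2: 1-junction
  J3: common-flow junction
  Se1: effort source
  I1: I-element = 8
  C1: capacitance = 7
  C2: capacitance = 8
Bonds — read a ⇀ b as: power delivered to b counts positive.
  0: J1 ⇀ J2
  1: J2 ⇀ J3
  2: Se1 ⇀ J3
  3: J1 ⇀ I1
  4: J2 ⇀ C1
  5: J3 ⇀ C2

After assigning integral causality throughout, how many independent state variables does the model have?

3  (C1, C2, I1 all integral)

#2 stroke at J3  (Se1 (Se) sets effort on bond)
#3 stroke at I1  (I1: I, integral causality)
#0 stroke at J1  (J1: last free bond brings effort in)
#1 stroke at J2  (J2 flow already set via bond 0)
#4 stroke at J2  (J2: bond 0 brought flow, rest push out)
#5 stroke at J3  (J3: bond 1 brought flow, rest push out)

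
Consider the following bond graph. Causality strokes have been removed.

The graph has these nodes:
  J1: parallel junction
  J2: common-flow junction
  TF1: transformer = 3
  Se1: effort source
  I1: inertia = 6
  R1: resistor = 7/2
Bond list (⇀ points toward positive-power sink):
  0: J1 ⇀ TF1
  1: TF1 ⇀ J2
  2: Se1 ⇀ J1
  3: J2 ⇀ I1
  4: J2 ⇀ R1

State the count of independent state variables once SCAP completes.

b2 stroke at J1  (Se1 (Se) sets effort on bond)
b0 stroke at TF1  (0-jn J1 has e-setter on 2)
b1 stroke at J2  (through TF1, causality passes straight; one stroke at TF1)
b3 stroke at I1  (I1 integral (f out))
b4 stroke at J2  (1-jn J2 has f-setter on 3)

1  (I1 all integral)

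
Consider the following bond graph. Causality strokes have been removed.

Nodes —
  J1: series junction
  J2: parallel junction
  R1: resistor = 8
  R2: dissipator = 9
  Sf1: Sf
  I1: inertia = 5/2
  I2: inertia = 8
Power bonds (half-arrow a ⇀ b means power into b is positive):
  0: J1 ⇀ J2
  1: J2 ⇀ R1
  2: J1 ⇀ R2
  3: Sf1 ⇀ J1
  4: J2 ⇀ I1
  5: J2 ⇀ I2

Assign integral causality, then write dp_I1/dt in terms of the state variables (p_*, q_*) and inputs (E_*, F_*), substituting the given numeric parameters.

#3 →Sf1  (Sf1 fixes flow; stroke at Sf1)
#0 →J1  (1-jn J1 has f-setter on 3)
#2 →J1  (J1 flow already set via bond 3)
#4 →I1  (I1: I, integral causality)
#5 →I2  (I2 outputs flow p/I2)
#1 →J2  (J2 needs exactly one e-in)

dp_I1/dt = 8*F_Sf1 - 16*p_I1/5 - p_I2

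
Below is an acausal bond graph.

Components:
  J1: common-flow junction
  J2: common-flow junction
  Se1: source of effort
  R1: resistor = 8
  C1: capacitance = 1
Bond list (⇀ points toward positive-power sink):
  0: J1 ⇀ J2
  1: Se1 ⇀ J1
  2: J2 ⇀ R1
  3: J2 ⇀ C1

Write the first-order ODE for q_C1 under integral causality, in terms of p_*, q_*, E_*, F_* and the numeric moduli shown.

#1 stroke→J1  (Se1 fixes effort; stroke away)
#0 stroke→J2  (J1 needs exactly one f-in)
#3 stroke→J2  (prefer integral on C1)
#2 stroke→R1  (J2 needs exactly one f-in)

dq_C1/dt = E_Se1/8 - q_C1/8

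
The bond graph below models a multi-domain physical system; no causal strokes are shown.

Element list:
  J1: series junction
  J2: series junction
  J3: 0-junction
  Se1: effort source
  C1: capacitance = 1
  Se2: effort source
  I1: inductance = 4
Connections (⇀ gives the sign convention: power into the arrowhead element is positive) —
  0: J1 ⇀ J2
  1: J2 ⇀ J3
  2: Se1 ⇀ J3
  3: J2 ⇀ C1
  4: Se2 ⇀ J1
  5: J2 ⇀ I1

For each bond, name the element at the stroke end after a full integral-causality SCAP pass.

bond 2 stroke at J3  (Se1 fixes effort; stroke away)
bond 4 stroke at J1  (Se2 (Se) sets effort on bond)
bond 0 stroke at J2  (J1: last free bond brings flow in)
bond 1 stroke at J2  (J3 effort already set via bond 2)
bond 3 stroke at J2  (prefer integral on C1)
bond 5 stroke at I1  (closing 1-jn rule on J2)

b0 stroke at J2
b1 stroke at J2
b2 stroke at J3
b3 stroke at J2
b4 stroke at J1
b5 stroke at I1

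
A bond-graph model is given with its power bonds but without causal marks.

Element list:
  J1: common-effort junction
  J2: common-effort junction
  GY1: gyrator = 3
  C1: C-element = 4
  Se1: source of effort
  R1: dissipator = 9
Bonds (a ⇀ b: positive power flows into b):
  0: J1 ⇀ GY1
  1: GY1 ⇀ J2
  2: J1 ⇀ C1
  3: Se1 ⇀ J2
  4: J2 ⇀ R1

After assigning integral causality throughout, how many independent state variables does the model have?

1  (C1 all integral)

#3 →J2  (Se1 (Se) sets effort on bond)
#1 →GY1  (J2 effort already set via bond 3)
#4 →R1  (common-e at J2 fixed by 3)
#0 →GY1  (GY GY1: same side as bond 1)
#2 →J1  (J1 needs exactly one e-in)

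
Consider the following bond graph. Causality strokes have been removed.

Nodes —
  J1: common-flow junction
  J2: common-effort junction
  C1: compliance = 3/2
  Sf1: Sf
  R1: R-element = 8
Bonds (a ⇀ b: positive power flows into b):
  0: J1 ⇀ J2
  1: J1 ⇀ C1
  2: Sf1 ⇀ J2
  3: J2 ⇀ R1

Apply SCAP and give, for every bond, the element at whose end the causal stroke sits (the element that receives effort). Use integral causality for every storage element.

bond 2 stroke→Sf1  (source Sf1 imposes f)
bond 1 stroke→J1  (prefer integral on C1)
bond 0 stroke→J2  (closing 1-jn rule on J1)
bond 3 stroke→R1  (common-e at J2 fixed by 0)

bond 0 stroke→J2
bond 1 stroke→J1
bond 2 stroke→Sf1
bond 3 stroke→R1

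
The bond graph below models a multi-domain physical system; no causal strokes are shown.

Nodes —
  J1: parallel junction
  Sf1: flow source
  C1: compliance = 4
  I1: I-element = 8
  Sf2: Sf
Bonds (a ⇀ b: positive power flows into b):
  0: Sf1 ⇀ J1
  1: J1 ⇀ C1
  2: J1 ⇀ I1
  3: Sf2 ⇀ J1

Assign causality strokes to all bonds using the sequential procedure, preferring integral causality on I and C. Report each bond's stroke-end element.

b0 stroke at Sf1
b1 stroke at J1
b2 stroke at I1
b3 stroke at Sf2

#0 stroke at Sf1  (Sf1 (Sf) sets flow on bond)
#3 stroke at Sf2  (Sf2 (Sf) sets flow on bond)
#1 stroke at J1  (C1 integral (e out))
#2 stroke at I1  (J1: bond 1 brought effort, rest push out)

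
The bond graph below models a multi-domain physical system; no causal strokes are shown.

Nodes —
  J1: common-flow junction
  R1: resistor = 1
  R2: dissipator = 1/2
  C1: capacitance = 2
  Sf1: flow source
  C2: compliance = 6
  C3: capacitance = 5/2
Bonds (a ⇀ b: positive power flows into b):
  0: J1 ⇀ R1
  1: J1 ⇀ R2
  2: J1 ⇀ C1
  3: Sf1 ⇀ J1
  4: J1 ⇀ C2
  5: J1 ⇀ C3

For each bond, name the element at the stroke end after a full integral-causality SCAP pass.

#3 →Sf1  (Sf1 fixes flow; stroke at Sf1)
#0 →J1  (J1 flow already set via bond 3)
#1 →J1  (J1: bond 3 brought flow, rest push out)
#2 →J1  (J1: bond 3 brought flow, rest push out)
#4 →J1  (1-jn J1 has f-setter on 3)
#5 →J1  (1-jn J1 has f-setter on 3)

#0 |J1
#1 |J1
#2 |J1
#3 |Sf1
#4 |J1
#5 |J1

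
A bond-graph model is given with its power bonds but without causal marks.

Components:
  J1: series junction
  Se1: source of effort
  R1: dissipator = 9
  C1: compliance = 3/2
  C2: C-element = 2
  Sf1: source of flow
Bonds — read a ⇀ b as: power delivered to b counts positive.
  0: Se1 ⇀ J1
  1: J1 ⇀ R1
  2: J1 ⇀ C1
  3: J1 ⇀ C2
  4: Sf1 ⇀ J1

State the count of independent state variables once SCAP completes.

#0 stroke at J1  (source Se1 imposes e)
#4 stroke at Sf1  (source Sf1 imposes f)
#1 stroke at J1  (common-f at J1 fixed by 4)
#2 stroke at J1  (1-jn J1 has f-setter on 4)
#3 stroke at J1  (J1: bond 4 brought flow, rest push out)

2  (C1, C2 all integral)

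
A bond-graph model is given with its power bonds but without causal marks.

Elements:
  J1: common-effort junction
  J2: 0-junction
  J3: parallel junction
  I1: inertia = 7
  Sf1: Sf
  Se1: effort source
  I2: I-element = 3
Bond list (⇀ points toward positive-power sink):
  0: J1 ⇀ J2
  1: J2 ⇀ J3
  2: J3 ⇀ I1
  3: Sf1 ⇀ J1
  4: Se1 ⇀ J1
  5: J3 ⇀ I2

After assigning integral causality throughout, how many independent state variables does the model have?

2  (I1, I2 all integral)

β3 |Sf1  (Sf1 fixes flow; stroke at Sf1)
β4 |J1  (Se1 (Se) sets effort on bond)
β0 |J2  (common-e at J1 fixed by 4)
β1 |J3  (J2 effort already set via bond 0)
β2 |I1  (common-e at J3 fixed by 1)
β5 |I2  (J3 effort already set via bond 1)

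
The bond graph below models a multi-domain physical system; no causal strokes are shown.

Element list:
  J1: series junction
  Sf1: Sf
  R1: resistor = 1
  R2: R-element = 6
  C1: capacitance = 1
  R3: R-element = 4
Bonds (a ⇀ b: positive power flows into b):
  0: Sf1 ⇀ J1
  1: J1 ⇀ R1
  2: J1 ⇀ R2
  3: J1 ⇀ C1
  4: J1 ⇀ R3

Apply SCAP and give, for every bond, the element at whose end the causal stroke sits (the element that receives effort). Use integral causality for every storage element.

b0 →Sf1  (Sf1: flow source, stroke at near end)
b1 →J1  (J1: bond 0 brought flow, rest push out)
b2 →J1  (J1 flow already set via bond 0)
b3 →J1  (common-f at J1 fixed by 0)
b4 →J1  (common-f at J1 fixed by 0)

b0 |Sf1
b1 |J1
b2 |J1
b3 |J1
b4 |J1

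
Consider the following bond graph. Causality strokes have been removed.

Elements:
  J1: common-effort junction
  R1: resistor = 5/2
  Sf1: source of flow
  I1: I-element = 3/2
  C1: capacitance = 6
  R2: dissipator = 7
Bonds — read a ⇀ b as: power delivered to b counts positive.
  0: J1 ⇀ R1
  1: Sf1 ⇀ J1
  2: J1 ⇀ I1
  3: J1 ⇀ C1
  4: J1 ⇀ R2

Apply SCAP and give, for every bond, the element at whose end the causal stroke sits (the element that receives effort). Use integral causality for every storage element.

b1 |Sf1  (source Sf1 imposes f)
b2 |I1  (I1 outputs flow p/I1)
b3 |J1  (C1: C, integral causality)
b0 |R1  (0-jn J1 has e-setter on 3)
b4 |R2  (0-jn J1 has e-setter on 3)

bond 0 →R1
bond 1 →Sf1
bond 2 →I1
bond 3 →J1
bond 4 →R2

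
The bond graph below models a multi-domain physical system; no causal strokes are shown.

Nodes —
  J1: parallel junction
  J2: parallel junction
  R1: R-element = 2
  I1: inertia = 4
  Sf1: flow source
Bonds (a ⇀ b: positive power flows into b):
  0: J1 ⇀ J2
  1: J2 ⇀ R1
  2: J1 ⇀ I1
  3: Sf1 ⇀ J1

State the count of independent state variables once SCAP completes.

bond 3 stroke at Sf1  (source Sf1 imposes f)
bond 2 stroke at I1  (prefer integral on I1)
bond 0 stroke at J1  (closing 0-jn rule on J1)
bond 1 stroke at J2  (only one effort-in slot at J2)

1  (I1 all integral)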